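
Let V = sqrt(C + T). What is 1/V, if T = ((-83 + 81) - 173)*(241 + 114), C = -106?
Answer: -I*sqrt(62231)/62231 ≈ -0.0040086*I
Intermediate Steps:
T = -62125 (T = (-2 - 173)*355 = -175*355 = -62125)
V = I*sqrt(62231) (V = sqrt(-106 - 62125) = sqrt(-62231) = I*sqrt(62231) ≈ 249.46*I)
1/V = 1/(I*sqrt(62231)) = -I*sqrt(62231)/62231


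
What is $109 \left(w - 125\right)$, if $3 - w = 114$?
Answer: $-25724$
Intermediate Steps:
$w = -111$ ($w = 3 - 114 = -111$)
$109 \left(w - 125\right) = 109 \left(-111 - 125\right) = 109 \left(-236\right) = -25724$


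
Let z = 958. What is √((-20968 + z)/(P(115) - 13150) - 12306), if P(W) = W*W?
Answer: 4*I*√19645/5 ≈ 112.13*I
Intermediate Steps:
P(W) = W²
√((-20968 + z)/(P(115) - 13150) - 12306) = √((-20968 + 958)/(115² - 13150) - 12306) = √(-20010/(13225 - 13150) - 12306) = √(-20010/75 - 12306) = √(-20010*1/75 - 12306) = √(-1334/5 - 12306) = √(-62864/5) = 4*I*√19645/5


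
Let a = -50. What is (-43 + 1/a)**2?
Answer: 4626801/2500 ≈ 1850.7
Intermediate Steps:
(-43 + 1/a)**2 = (-43 + 1/(-50))**2 = (-43 - 1/50)**2 = (-2151/50)**2 = 4626801/2500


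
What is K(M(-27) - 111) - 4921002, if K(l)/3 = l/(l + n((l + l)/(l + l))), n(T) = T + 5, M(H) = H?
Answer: -108261975/22 ≈ -4.9210e+6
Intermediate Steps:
n(T) = 5 + T
K(l) = 3*l/(6 + l) (K(l) = 3*(l/(l + (5 + (l + l)/(l + l)))) = 3*(l/(l + (5 + (2*l)/((2*l))))) = 3*(l/(l + (5 + (2*l)*(1/(2*l))))) = 3*(l/(l + (5 + 1))) = 3*(l/(l + 6)) = 3*(l/(6 + l)) = 3*l/(6 + l))
K(M(-27) - 111) - 4921002 = 3*(-27 - 111)/(6 + (-27 - 111)) - 4921002 = 3*(-138)/(6 - 138) - 4921002 = 3*(-138)/(-132) - 4921002 = 3*(-138)*(-1/132) - 4921002 = 69/22 - 4921002 = -108261975/22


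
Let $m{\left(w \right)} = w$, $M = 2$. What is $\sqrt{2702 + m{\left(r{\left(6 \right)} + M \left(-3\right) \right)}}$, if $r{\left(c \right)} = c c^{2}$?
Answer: $4 \sqrt{182} \approx 53.963$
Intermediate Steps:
$r{\left(c \right)} = c^{3}$
$\sqrt{2702 + m{\left(r{\left(6 \right)} + M \left(-3\right) \right)}} = \sqrt{2702 + \left(6^{3} + 2 \left(-3\right)\right)} = \sqrt{2702 + \left(216 - 6\right)} = \sqrt{2702 + 210} = \sqrt{2912} = 4 \sqrt{182}$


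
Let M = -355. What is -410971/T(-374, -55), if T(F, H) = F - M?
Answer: 410971/19 ≈ 21630.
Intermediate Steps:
T(F, H) = 355 + F (T(F, H) = F - 1*(-355) = F + 355 = 355 + F)
-410971/T(-374, -55) = -410971/(355 - 374) = -410971/(-19) = -410971*(-1/19) = 410971/19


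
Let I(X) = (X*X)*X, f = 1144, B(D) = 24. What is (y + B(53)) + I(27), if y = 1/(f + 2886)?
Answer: 79419211/4030 ≈ 19707.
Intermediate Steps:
I(X) = X³ (I(X) = X²*X = X³)
y = 1/4030 (y = 1/(1144 + 2886) = 1/4030 ≈ 0.00024814)
(y + B(53)) + I(27) = (1/4030 + 24) + 27³ = 96721/4030 + 19683 = 79419211/4030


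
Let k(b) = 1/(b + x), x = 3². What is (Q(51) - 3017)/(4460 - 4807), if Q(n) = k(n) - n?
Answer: 184079/20820 ≈ 8.8414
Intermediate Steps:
x = 9
k(b) = 1/(9 + b) (k(b) = 1/(b + 9) = 1/(9 + b))
Q(n) = 1/(9 + n) - n
(Q(51) - 3017)/(4460 - 4807) = ((1 - 1*51*(9 + 51))/(9 + 51) - 3017)/(4460 - 4807) = ((1 - 1*51*60)/60 - 3017)/(-347) = ((1 - 3060)/60 - 3017)*(-1/347) = ((1/60)*(-3059) - 3017)*(-1/347) = (-3059/60 - 3017)*(-1/347) = -184079/60*(-1/347) = 184079/20820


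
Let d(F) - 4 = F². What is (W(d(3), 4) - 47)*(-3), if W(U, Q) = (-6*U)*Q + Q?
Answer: 1065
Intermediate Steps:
d(F) = 4 + F²
W(U, Q) = Q - 6*Q*U (W(U, Q) = -6*Q*U + Q = Q - 6*Q*U)
(W(d(3), 4) - 47)*(-3) = (4*(1 - 6*(4 + 3²)) - 47)*(-3) = (4*(1 - 6*(4 + 9)) - 47)*(-3) = (4*(1 - 6*13) - 47)*(-3) = (4*(1 - 78) - 47)*(-3) = (4*(-77) - 47)*(-3) = (-308 - 47)*(-3) = -355*(-3) = 1065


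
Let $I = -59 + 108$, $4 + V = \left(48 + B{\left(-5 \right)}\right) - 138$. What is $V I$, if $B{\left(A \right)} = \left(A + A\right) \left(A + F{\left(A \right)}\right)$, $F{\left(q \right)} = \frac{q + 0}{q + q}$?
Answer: $-2401$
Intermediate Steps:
$F{\left(q \right)} = \frac{1}{2}$ ($F{\left(q \right)} = \frac{q}{2 q} = q \frac{1}{2 q} = \frac{1}{2}$)
$B{\left(A \right)} = 2 A \left(\frac{1}{2} + A\right)$ ($B{\left(A \right)} = \left(A + A\right) \left(A + \frac{1}{2}\right) = 2 A \left(\frac{1}{2} + A\right)$)
$V = -49$ ($V = -4 - \left(90 + 5 \left(1 + 2 \left(-5\right)\right)\right) = -4 - \left(90 + 5 \left(1 - 10\right)\right) = -4 + \left(\left(48 - -45\right) - 138\right) = -4 + \left(\left(48 + 45\right) - 138\right) = -4 + \left(93 - 138\right) = -4 - 45 = -49$)
$I = 49$
$V I = \left(-49\right) 49 = -2401$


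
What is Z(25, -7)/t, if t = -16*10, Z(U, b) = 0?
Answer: 0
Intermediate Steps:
t = -160
Z(25, -7)/t = 0/(-160) = 0*(-1/160) = 0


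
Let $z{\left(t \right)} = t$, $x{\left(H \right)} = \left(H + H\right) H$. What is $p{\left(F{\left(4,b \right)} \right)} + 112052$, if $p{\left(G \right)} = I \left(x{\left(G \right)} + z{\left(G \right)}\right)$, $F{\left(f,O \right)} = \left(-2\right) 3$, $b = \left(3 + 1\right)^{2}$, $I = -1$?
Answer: $111986$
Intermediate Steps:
$x{\left(H \right)} = 2 H^{2}$ ($x{\left(H \right)} = 2 H H = 2 H^{2}$)
$b = 16$ ($b = 4^{2} = 16$)
$F{\left(f,O \right)} = -6$
$p{\left(G \right)} = - G - 2 G^{2}$ ($p{\left(G \right)} = - (2 G^{2} + G) = - (G + 2 G^{2}) = - G - 2 G^{2}$)
$p{\left(F{\left(4,b \right)} \right)} + 112052 = - 6 \left(-1 - -12\right) + 112052 = - 6 \left(-1 + 12\right) + 112052 = \left(-6\right) 11 + 112052 = -66 + 112052 = 111986$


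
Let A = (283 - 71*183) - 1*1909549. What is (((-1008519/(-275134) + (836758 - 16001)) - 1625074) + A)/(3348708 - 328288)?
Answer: -150034550533/166204047256 ≈ -0.90271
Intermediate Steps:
A = -1922259 (A = (283 - 12993) - 1909549 = -12710 - 1909549 = -1922259)
(((-1008519/(-275134) + (836758 - 16001)) - 1625074) + A)/(3348708 - 328288) = (((-1008519/(-275134) + (836758 - 16001)) - 1625074) - 1922259)/(3348708 - 328288) = (((-1008519*(-1/275134) + 820757) - 1625074) - 1922259)/3020420 = (((1008519/275134 + 820757) - 1625074) - 1922259)*(1/3020420) = ((225819164957/275134 - 1625074) - 1922259)*(1/3020420) = (-221293944959/275134 - 1922259)*(1/3020420) = -750172752665/275134*1/3020420 = -150034550533/166204047256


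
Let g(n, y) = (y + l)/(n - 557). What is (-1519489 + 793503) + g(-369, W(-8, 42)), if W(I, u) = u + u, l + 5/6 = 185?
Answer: -4033579825/5556 ≈ -7.2599e+5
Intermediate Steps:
l = 1105/6 (l = -⅚ + 185 = 1105/6 ≈ 184.17)
W(I, u) = 2*u
g(n, y) = (1105/6 + y)/(-557 + n) (g(n, y) = (y + 1105/6)/(n - 557) = (1105/6 + y)/(-557 + n))
(-1519489 + 793503) + g(-369, W(-8, 42)) = (-1519489 + 793503) + (1105/6 + 2*42)/(-557 - 369) = -725986 + (1105/6 + 84)/(-926) = -725986 - 1/926*1609/6 = -725986 - 1609/5556 = -4033579825/5556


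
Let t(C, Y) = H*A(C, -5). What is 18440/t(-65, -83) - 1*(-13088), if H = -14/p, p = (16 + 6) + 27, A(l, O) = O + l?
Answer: 14010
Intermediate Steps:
p = 49 (p = 22 + 27 = 49)
H = -2/7 (H = -14/49 = -14*1/49 = -2/7 ≈ -0.28571)
t(C, Y) = 10/7 - 2*C/7 (t(C, Y) = -2*(-5 + C)/7 = 10/7 - 2*C/7)
18440/t(-65, -83) - 1*(-13088) = 18440/(10/7 - 2/7*(-65)) - 1*(-13088) = 18440/(10/7 + 130/7) + 13088 = 18440/20 + 13088 = 18440*(1/20) + 13088 = 922 + 13088 = 14010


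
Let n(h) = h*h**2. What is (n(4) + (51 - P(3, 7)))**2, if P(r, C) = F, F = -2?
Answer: 13689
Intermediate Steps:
n(h) = h**3
P(r, C) = -2
(n(4) + (51 - P(3, 7)))**2 = (4**3 + (51 - 1*(-2)))**2 = (64 + (51 + 2))**2 = (64 + 53)**2 = 117**2 = 13689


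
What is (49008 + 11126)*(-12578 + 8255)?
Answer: -259959282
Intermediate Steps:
(49008 + 11126)*(-12578 + 8255) = 60134*(-4323) = -259959282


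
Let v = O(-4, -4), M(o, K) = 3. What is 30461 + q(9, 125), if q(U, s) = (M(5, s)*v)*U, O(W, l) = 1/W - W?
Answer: 122249/4 ≈ 30562.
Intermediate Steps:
v = 15/4 (v = 1/(-4) - 1*(-4) = -¼ + 4 = 15/4 ≈ 3.7500)
q(U, s) = 45*U/4 (q(U, s) = (3*(15/4))*U = 45*U/4)
30461 + q(9, 125) = 30461 + (45/4)*9 = 30461 + 405/4 = 122249/4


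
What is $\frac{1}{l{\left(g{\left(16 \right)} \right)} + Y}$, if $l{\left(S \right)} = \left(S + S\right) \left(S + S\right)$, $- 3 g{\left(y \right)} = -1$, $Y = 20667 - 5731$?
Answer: $\frac{9}{134428} \approx 6.695 \cdot 10^{-5}$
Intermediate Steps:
$Y = 14936$ ($Y = 20667 - 5731 = 14936$)
$g{\left(y \right)} = \frac{1}{3}$ ($g{\left(y \right)} = \left(- \frac{1}{3}\right) \left(-1\right) = \frac{1}{3}$)
$l{\left(S \right)} = 4 S^{2}$ ($l{\left(S \right)} = 2 S 2 S = 4 S^{2}$)
$\frac{1}{l{\left(g{\left(16 \right)} \right)} + Y} = \frac{1}{\frac{4}{9} + 14936} = \frac{1}{\frac{134428}{9}} = \frac{9}{134428}$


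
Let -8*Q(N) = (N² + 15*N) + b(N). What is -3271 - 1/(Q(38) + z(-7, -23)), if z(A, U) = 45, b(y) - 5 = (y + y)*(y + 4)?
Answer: -15867613/4851 ≈ -3271.0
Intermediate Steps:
b(y) = 5 + 2*y*(4 + y) (b(y) = 5 + (y + y)*(y + 4) = 5 + (2*y)*(4 + y) = 5 + 2*y*(4 + y))
Q(N) = -5/8 - 23*N/8 - 3*N²/8 (Q(N) = -((N² + 15*N) + (5 + 2*N² + 8*N))/8 = -(5 + 3*N² + 23*N)/8 = -5/8 - 23*N/8 - 3*N²/8)
-3271 - 1/(Q(38) + z(-7, -23)) = -3271 - 1/((-5/8 - 23/8*38 - 3/8*38²) + 45) = -3271 - 1/((-5/8 - 437/4 - 3/8*1444) + 45) = -3271 - 1/((-5/8 - 437/4 - 1083/2) + 45) = -3271 - 1/(-5211/8 + 45) = -3271 - 1/(-4851/8) = -3271 - 1*(-8/4851) = -3271 + 8/4851 = -15867613/4851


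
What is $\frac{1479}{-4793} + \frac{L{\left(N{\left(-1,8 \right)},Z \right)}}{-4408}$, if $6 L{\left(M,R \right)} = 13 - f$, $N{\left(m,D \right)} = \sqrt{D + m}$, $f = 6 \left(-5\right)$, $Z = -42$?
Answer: $- \frac{39322691}{126765264} \approx -0.3102$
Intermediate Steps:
$f = -30$
$L{\left(M,R \right)} = \frac{43}{6}$ ($L{\left(M,R \right)} = \frac{13 - -30}{6} = \frac{13 + 30}{6} = \frac{1}{6} \cdot 43 = \frac{43}{6}$)
$\frac{1479}{-4793} + \frac{L{\left(N{\left(-1,8 \right)},Z \right)}}{-4408} = \frac{1479}{-4793} + \frac{43}{6 \left(-4408\right)} = 1479 \left(- \frac{1}{4793}\right) + \frac{43}{6} \left(- \frac{1}{4408}\right) = - \frac{1479}{4793} - \frac{43}{26448} = - \frac{39322691}{126765264}$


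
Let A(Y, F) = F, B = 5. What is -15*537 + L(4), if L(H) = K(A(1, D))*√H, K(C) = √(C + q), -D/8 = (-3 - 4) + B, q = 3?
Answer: -8055 + 2*√19 ≈ -8046.3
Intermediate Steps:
D = 16 (D = -8*((-3 - 4) + 5) = -8*(-7 + 5) = -8*(-2) = 16)
K(C) = √(3 + C) (K(C) = √(C + 3) = √(3 + C))
L(H) = √19*√H (L(H) = √(3 + 16)*√H = √19*√H)
-15*537 + L(4) = -15*537 + √19*√4 = -8055 + √19*2 = -8055 + 2*√19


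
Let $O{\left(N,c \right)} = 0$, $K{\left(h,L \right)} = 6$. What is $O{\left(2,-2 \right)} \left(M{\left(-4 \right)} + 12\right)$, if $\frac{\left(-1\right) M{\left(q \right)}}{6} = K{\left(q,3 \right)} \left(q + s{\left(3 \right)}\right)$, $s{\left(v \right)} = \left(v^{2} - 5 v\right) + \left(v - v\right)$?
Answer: $0$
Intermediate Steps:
$s{\left(v \right)} = v^{2} - 5 v$ ($s{\left(v \right)} = \left(v^{2} - 5 v\right) + 0 = v^{2} - 5 v$)
$M{\left(q \right)} = 216 - 36 q$ ($M{\left(q \right)} = - 6 \cdot 6 \left(q + 3 \left(-5 + 3\right)\right) = - 6 \cdot 6 \left(q + 3 \left(-2\right)\right) = - 6 \cdot 6 \left(q - 6\right) = - 6 \cdot 6 \left(-6 + q\right) = - 6 \left(-36 + 6 q\right) = 216 - 36 q$)
$O{\left(2,-2 \right)} \left(M{\left(-4 \right)} + 12\right) = 0 \left(\left(216 - -144\right) + 12\right) = 0 \left(\left(216 + 144\right) + 12\right) = 0 \left(360 + 12\right) = 0 \cdot 372 = 0$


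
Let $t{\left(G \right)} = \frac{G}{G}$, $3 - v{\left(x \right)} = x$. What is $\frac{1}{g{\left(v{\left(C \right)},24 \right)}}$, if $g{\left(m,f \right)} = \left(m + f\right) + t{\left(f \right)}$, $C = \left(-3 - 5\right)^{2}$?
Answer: $- \frac{1}{36} \approx -0.027778$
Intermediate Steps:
$C = 64$ ($C = \left(-8\right)^{2} = 64$)
$v{\left(x \right)} = 3 - x$
$t{\left(G \right)} = 1$
$g{\left(m,f \right)} = 1 + f + m$ ($g{\left(m,f \right)} = \left(m + f\right) + 1 = \left(f + m\right) + 1 = 1 + f + m$)
$\frac{1}{g{\left(v{\left(C \right)},24 \right)}} = \frac{1}{1 + 24 + \left(3 - 64\right)} = \frac{1}{1 + 24 - 61} = \frac{1}{-36} = - \frac{1}{36}$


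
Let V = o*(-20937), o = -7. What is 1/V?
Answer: 1/146559 ≈ 6.8232e-6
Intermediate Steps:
V = 146559 (V = -7*(-20937) = 146559)
1/V = 1/146559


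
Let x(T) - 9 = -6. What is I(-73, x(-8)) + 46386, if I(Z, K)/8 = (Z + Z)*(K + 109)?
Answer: -84430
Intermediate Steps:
x(T) = 3 (x(T) = 9 - 6 = 3)
I(Z, K) = 16*Z*(109 + K) (I(Z, K) = 8*((Z + Z)*(K + 109)) = 8*((2*Z)*(109 + K)) = 8*(2*Z*(109 + K)) = 16*Z*(109 + K))
I(-73, x(-8)) + 46386 = 16*(-73)*(109 + 3) + 46386 = 16*(-73)*112 + 46386 = -130816 + 46386 = -84430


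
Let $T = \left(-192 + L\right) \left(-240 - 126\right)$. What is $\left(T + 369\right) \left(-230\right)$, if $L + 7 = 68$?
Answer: $-11112450$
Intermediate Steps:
$L = 61$ ($L = -7 + 68 = 61$)
$T = 47946$ ($T = \left(-192 + 61\right) \left(-240 - 126\right) = \left(-131\right) \left(-366\right) = 47946$)
$\left(T + 369\right) \left(-230\right) = \left(47946 + 369\right) \left(-230\right) = 48315 \left(-230\right) = -11112450$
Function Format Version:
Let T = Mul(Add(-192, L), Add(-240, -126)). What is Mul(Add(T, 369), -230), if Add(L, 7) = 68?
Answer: -11112450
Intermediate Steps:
L = 61 (L = Add(-7, 68) = 61)
T = 47946 (T = Mul(Add(-192, 61), Add(-240, -126)) = Mul(-131, -366) = 47946)
Mul(Add(T, 369), -230) = Mul(Add(47946, 369), -230) = Mul(48315, -230) = -11112450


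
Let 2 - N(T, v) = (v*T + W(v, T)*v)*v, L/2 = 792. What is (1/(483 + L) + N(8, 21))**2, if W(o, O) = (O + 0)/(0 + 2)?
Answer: 119561737556041/4272489 ≈ 2.7984e+7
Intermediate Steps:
L = 1584 (L = 2*792 = 1584)
W(o, O) = O/2
N(T, v) = 2 - 3*T*v**2/2 (N(T, v) = 2 - (v*T + (T/2)*v)*v = 2 - (T*v + T*v/2)*v = 2 - 3*T*v/2*v = 2 - 3*T*v**2/2)
(1/(483 + L) + N(8, 21))**2 = (1/(483 + 1584) + (2 - 3/2*8*21**2))**2 = (1/2067 + (2 - 3/2*8*441))**2 = (1/2067 + (2 - 5292))**2 = (1/2067 - 5290)**2 = (-10934429/2067)**2 = 119561737556041/4272489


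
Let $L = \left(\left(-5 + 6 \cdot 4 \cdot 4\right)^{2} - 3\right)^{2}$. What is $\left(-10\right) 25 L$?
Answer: $-17131321000$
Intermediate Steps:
$L = 68525284$ ($L = \left(\left(-5 + 24 \cdot 4\right)^{2} - 3\right)^{2} = \left(\left(-5 + 96\right)^{2} - 3\right)^{2} = \left(91^{2} - 3\right)^{2} = \left(8281 - 3\right)^{2} = 8278^{2} = 68525284$)
$\left(-10\right) 25 L = \left(-10\right) 25 \cdot 68525284 = \left(-250\right) 68525284 = -17131321000$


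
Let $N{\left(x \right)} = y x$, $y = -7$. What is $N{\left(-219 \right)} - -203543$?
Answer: $205076$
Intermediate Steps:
$N{\left(x \right)} = - 7 x$
$N{\left(-219 \right)} - -203543 = \left(-7\right) \left(-219\right) - -203543 = 1533 + 203543 = 205076$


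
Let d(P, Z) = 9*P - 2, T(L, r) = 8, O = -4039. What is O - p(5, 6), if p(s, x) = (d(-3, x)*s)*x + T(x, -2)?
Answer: -3177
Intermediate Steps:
d(P, Z) = -2 + 9*P
p(s, x) = 8 - 29*s*x (p(s, x) = ((-2 + 9*(-3))*s)*x + 8 = ((-2 - 27)*s)*x + 8 = (-29*s)*x + 8 = -29*s*x + 8 = 8 - 29*s*x)
O - p(5, 6) = -4039 - (8 - 29*5*6) = -4039 - (8 - 870) = -4039 - 1*(-862) = -4039 + 862 = -3177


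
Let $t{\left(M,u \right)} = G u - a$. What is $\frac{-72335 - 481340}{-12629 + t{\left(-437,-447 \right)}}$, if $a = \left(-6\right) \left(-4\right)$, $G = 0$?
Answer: $\frac{553675}{12653} \approx 43.758$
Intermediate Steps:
$a = 24$
$t{\left(M,u \right)} = -24$ ($t{\left(M,u \right)} = 0 u - 24 = 0 - 24 = -24$)
$\frac{-72335 - 481340}{-12629 + t{\left(-437,-447 \right)}} = \frac{-72335 - 481340}{-12629 - 24} = - \frac{553675}{-12653} = \left(-553675\right) \left(- \frac{1}{12653}\right) = \frac{553675}{12653}$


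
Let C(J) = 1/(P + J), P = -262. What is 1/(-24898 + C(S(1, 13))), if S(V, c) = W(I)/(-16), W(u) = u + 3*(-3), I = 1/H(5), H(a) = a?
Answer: -5229/130191662 ≈ -4.0164e-5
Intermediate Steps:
I = ⅕ (I = 1/5 = ⅕ ≈ 0.20000)
W(u) = -9 + u (W(u) = u - 9 = -9 + u)
S(V, c) = 11/20 (S(V, c) = (-9 + ⅕)/(-16) = -44/5*(-1/16) = 11/20)
C(J) = 1/(-262 + J)
1/(-24898 + C(S(1, 13))) = 1/(-24898 + 1/(-262 + 11/20)) = 1/(-24898 + 1/(-5229/20)) = 1/(-24898 - 20/5229) = 1/(-130191662/5229) = -5229/130191662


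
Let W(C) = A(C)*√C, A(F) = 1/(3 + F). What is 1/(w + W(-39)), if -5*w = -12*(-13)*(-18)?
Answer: 466560/262020121 + 300*I*√39/3406261573 ≈ 0.0017806 + 5.5002e-7*I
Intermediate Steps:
W(C) = √C/(3 + C)
w = 2808/5 (w = -(-12*(-13))*(-18)/5 = -156*(-18)/5 = -⅕*(-2808) = 2808/5 ≈ 561.60)
1/(w + W(-39)) = 1/(2808/5 + √(-39)/(3 - 39)) = 1/(2808/5 + (I*√39)/(-36)) = 1/(2808/5 + (I*√39)*(-1/36)) = 1/(2808/5 - I*√39/36)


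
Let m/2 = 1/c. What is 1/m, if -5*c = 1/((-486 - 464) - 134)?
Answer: 1/10840 ≈ 9.2251e-5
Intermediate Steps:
c = 1/5420 (c = -1/(5*((-486 - 464) - 134)) = -1/(5*(-950 - 134)) = -⅕/(-1084) = -⅕*(-1/1084) = 1/5420 ≈ 0.00018450)
m = 10840 (m = 2/(1/5420) = 2*5420 = 10840)
1/m = 1/10840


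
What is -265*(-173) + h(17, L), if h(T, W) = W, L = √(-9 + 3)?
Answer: 45845 + I*√6 ≈ 45845.0 + 2.4495*I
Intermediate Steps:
L = I*√6 (L = √(-6) = I*√6 ≈ 2.4495*I)
-265*(-173) + h(17, L) = -265*(-173) + I*√6 = 45845 + I*√6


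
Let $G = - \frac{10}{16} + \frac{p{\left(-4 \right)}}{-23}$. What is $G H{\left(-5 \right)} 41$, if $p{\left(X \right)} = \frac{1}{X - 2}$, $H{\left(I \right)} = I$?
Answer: $\frac{69905}{552} \approx 126.64$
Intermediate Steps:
$p{\left(X \right)} = \frac{1}{-2 + X}$
$G = - \frac{341}{552}$ ($G = - \frac{10}{16} + \frac{1}{\left(-2 - 4\right) \left(-23\right)} = \left(-10\right) \frac{1}{16} + \frac{1}{-6} \left(- \frac{1}{23}\right) = - \frac{5}{8} - - \frac{1}{138} = - \frac{5}{8} + \frac{1}{138} = - \frac{341}{552} \approx -0.61775$)
$G H{\left(-5 \right)} 41 = \left(- \frac{341}{552}\right) \left(-5\right) 41 = \frac{1705}{552} \cdot 41 = \frac{69905}{552}$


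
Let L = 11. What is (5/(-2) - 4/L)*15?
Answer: -945/22 ≈ -42.955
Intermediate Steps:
(5/(-2) - 4/L)*15 = (5/(-2) - 4/11)*15 = (5*(-½) - 4*1/11)*15 = (-5/2 - 4/11)*15 = -63/22*15 = -945/22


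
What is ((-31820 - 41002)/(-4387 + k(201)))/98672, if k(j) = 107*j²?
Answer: -36411/213058502720 ≈ -1.7090e-7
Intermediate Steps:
((-31820 - 41002)/(-4387 + k(201)))/98672 = ((-31820 - 41002)/(-4387 + 107*201²))/98672 = -72822/(-4387 + 107*40401)*(1/98672) = -72822/(-4387 + 4322907)*(1/98672) = -72822/4318520*(1/98672) = -72822*1/4318520*(1/98672) = -36411/2159260*1/98672 = -36411/213058502720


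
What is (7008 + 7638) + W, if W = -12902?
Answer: 1744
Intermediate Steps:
(7008 + 7638) + W = (7008 + 7638) - 12902 = 14646 - 12902 = 1744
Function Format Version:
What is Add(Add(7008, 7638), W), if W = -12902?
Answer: 1744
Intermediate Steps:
Add(Add(7008, 7638), W) = Add(Add(7008, 7638), -12902) = Add(14646, -12902) = 1744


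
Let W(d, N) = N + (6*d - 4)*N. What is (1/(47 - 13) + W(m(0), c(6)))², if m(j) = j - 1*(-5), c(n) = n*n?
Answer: 1092236401/1156 ≈ 9.4484e+5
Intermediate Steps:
c(n) = n²
m(j) = 5 + j (m(j) = j + 5 = 5 + j)
W(d, N) = N + N*(-4 + 6*d) (W(d, N) = N + (-4 + 6*d)*N = N + N*(-4 + 6*d))
(1/(47 - 13) + W(m(0), c(6)))² = (1/(47 - 13) + 3*6²*(-1 + 2*(5 + 0)))² = (1/34 + 3*36*(-1 + 2*5))² = (1/34 + 3*36*(-1 + 10))² = (1/34 + 3*36*9)² = (1/34 + 972)² = (33049/34)² = 1092236401/1156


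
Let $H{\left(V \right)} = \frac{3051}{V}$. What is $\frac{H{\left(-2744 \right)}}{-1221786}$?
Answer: $\frac{339}{372508976} \approx 9.1004 \cdot 10^{-7}$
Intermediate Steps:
$\frac{H{\left(-2744 \right)}}{-1221786} = \frac{3051 \frac{1}{-2744}}{-1221786} = 3051 \left(- \frac{1}{2744}\right) \left(- \frac{1}{1221786}\right) = \left(- \frac{3051}{2744}\right) \left(- \frac{1}{1221786}\right) = \frac{339}{372508976}$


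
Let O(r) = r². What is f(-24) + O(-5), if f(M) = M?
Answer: 1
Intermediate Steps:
f(-24) + O(-5) = -24 + (-5)² = -24 + 25 = 1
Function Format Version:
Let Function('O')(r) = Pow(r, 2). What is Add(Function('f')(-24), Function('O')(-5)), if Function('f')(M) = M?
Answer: 1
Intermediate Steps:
Add(Function('f')(-24), Function('O')(-5)) = Add(-24, Pow(-5, 2)) = Add(-24, 25) = 1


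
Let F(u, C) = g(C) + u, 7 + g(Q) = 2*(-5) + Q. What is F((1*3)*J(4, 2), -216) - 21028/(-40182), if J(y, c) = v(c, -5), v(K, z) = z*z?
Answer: -3163864/20091 ≈ -157.48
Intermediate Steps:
v(K, z) = z**2
J(y, c) = 25 (J(y, c) = (-5)**2 = 25)
g(Q) = -17 + Q (g(Q) = -7 + (2*(-5) + Q) = -7 + (-10 + Q) = -17 + Q)
F(u, C) = -17 + C + u (F(u, C) = (-17 + C) + u = -17 + C + u)
F((1*3)*J(4, 2), -216) - 21028/(-40182) = (-17 - 216 + (1*3)*25) - 21028/(-40182) = (-17 - 216 + 3*25) - 21028*(-1/40182) = (-17 - 216 + 75) + 10514/20091 = -158 + 10514/20091 = -3163864/20091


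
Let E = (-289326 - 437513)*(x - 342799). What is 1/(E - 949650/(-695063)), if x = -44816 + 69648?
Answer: 695063/160636577319912369 ≈ 4.3269e-12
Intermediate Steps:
x = 24832
E = 231110816313 (E = (-289326 - 437513)*(24832 - 342799) = -726839*(-317967) = 231110816313)
1/(E - 949650/(-695063)) = 1/(231110816313 - 949650/(-695063)) = 1/(231110816313 - 949650*(-1/695063)) = 1/(231110816313 + 949650/695063) = 1/(160636577319912369/695063) = 695063/160636577319912369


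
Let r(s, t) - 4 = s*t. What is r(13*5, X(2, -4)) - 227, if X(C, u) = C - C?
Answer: -223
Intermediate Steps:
X(C, u) = 0
r(s, t) = 4 + s*t
r(13*5, X(2, -4)) - 227 = (4 + (13*5)*0) - 227 = (4 + 65*0) - 227 = (4 + 0) - 227 = 4 - 227 = -223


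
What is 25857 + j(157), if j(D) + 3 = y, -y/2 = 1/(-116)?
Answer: 1499533/58 ≈ 25854.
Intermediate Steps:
y = 1/58 (y = -2/(-116) = -2*(-1/116) = 1/58 ≈ 0.017241)
j(D) = -173/58 (j(D) = -3 + 1/58 = -173/58)
25857 + j(157) = 25857 - 173/58 = 1499533/58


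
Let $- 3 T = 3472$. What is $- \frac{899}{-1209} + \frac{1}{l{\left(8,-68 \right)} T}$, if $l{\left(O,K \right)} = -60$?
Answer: $\frac{2013799}{2708160} \approx 0.7436$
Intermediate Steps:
$T = - \frac{3472}{3}$ ($T = \left(- \frac{1}{3}\right) 3472 = - \frac{3472}{3} \approx -1157.3$)
$- \frac{899}{-1209} + \frac{1}{l{\left(8,-68 \right)} T} = - \frac{899}{-1209} + \frac{1}{\left(-60\right) \left(- \frac{3472}{3}\right)} = \left(-899\right) \left(- \frac{1}{1209}\right) - - \frac{1}{69440} = \frac{29}{39} + \frac{1}{69440} = \frac{2013799}{2708160}$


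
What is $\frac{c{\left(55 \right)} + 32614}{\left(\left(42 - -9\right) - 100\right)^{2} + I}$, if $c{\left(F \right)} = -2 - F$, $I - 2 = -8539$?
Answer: $- \frac{32557}{6136} \approx -5.3059$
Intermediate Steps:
$I = -8537$ ($I = 2 - 8539 = -8537$)
$\frac{c{\left(55 \right)} + 32614}{\left(\left(42 - -9\right) - 100\right)^{2} + I} = \frac{\left(-2 - 55\right) + 32614}{\left(\left(42 - -9\right) - 100\right)^{2} - 8537} = \frac{\left(-2 - 55\right) + 32614}{\left(\left(42 + 9\right) - 100\right)^{2} - 8537} = \frac{-57 + 32614}{\left(51 - 100\right)^{2} - 8537} = \frac{32557}{\left(-49\right)^{2} - 8537} = \frac{32557}{2401 - 8537} = \frac{32557}{-6136} = 32557 \left(- \frac{1}{6136}\right) = - \frac{32557}{6136}$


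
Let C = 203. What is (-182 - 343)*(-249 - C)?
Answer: 237300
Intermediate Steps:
(-182 - 343)*(-249 - C) = (-182 - 343)*(-249 - 1*203) = -525*(-249 - 203) = -525*(-452) = 237300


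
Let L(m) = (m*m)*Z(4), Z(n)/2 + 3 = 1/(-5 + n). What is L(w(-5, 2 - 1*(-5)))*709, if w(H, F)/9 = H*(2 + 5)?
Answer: -562804200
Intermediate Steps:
Z(n) = -6 + 2/(-5 + n)
w(H, F) = 63*H (w(H, F) = 9*(H*(2 + 5)) = 9*(H*7) = 9*(7*H) = 63*H)
L(m) = -8*m**2 (L(m) = (m*m)*(2*(16 - 3*4)/(-5 + 4)) = m**2*(2*(16 - 12)/(-1)) = m**2*(2*(-1)*4) = m**2*(-8) = -8*m**2)
L(w(-5, 2 - 1*(-5)))*709 = -8*(63*(-5))**2*709 = -8*(-315)**2*709 = -8*99225*709 = -793800*709 = -562804200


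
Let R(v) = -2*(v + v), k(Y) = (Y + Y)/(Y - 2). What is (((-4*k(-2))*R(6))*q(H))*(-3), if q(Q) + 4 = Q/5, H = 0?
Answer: 1152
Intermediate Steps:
q(Q) = -4 + Q/5
k(Y) = 2*Y/(-2 + Y) (k(Y) = (2*Y)/(-2 + Y) = 2*Y/(-2 + Y))
R(v) = -4*v
(((-4*k(-2))*R(6))*q(H))*(-3) = (((-8*(-2)/(-2 - 2))*(-4*6))*(-4 + (⅕)*0))*(-3) = ((-8*(-2)/(-4)*(-24))*(-4 + 0))*(-3) = ((-8*(-2)*(-1)/4*(-24))*(-4))*(-3) = ((-4*1*(-24))*(-4))*(-3) = (-4*(-24)*(-4))*(-3) = (96*(-4))*(-3) = -384*(-3) = 1152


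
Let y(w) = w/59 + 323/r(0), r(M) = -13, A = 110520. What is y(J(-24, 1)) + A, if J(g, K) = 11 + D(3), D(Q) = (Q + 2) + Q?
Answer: 84750030/767 ≈ 1.1050e+5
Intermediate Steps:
D(Q) = 2 + 2*Q (D(Q) = (2 + Q) + Q = 2 + 2*Q)
J(g, K) = 19 (J(g, K) = 11 + (2 + 2*3) = 11 + (2 + 6) = 11 + 8 = 19)
y(w) = -323/13 + w/59 (y(w) = w/59 + 323/(-13) = w*(1/59) + 323*(-1/13) = w/59 - 323/13 = -323/13 + w/59)
y(J(-24, 1)) + A = (-323/13 + (1/59)*19) + 110520 = (-323/13 + 19/59) + 110520 = -18810/767 + 110520 = 84750030/767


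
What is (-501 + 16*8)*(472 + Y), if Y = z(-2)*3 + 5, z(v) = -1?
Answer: -176802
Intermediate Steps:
Y = 2 (Y = -1*3 + 5 = -3 + 5 = 2)
(-501 + 16*8)*(472 + Y) = (-501 + 16*8)*(472 + 2) = (-501 + 128)*474 = -373*474 = -176802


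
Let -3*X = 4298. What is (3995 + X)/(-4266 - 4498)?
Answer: -7687/26292 ≈ -0.29237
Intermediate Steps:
X = -4298/3 (X = -1/3*4298 = -4298/3 ≈ -1432.7)
(3995 + X)/(-4266 - 4498) = (3995 - 4298/3)/(-4266 - 4498) = (7687/3)/(-8764) = (7687/3)*(-1/8764) = -7687/26292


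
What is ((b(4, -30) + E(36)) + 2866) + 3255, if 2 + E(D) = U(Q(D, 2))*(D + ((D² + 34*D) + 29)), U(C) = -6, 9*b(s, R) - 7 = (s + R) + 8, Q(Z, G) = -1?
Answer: -84530/9 ≈ -9392.2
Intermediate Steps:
b(s, R) = 5/3 + R/9 + s/9 (b(s, R) = 7/9 + ((s + R) + 8)/9 = 7/9 + ((R + s) + 8)/9 = 7/9 + (8 + R + s)/9 = 7/9 + (8/9 + R/9 + s/9) = 5/3 + R/9 + s/9)
E(D) = -176 - 210*D - 6*D² (E(D) = -2 - 6*(D + ((D² + 34*D) + 29)) = -2 - 6*(D + (29 + D² + 34*D)) = -2 - 6*(29 + D² + 35*D) = -2 + (-174 - 210*D - 6*D²) = -176 - 210*D - 6*D²)
((b(4, -30) + E(36)) + 2866) + 3255 = (((5/3 + (⅑)*(-30) + (⅑)*4) + (-176 - 210*36 - 6*36²)) + 2866) + 3255 = (((5/3 - 10/3 + 4/9) + (-176 - 7560 - 6*1296)) + 2866) + 3255 = ((-11/9 + (-176 - 7560 - 7776)) + 2866) + 3255 = ((-11/9 - 15512) + 2866) + 3255 = (-139619/9 + 2866) + 3255 = -113825/9 + 3255 = -84530/9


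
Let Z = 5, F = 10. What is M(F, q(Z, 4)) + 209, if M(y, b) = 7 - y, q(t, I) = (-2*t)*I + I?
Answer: 206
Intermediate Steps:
q(t, I) = I - 2*I*t (q(t, I) = -2*I*t + I = I - 2*I*t)
M(F, q(Z, 4)) + 209 = (7 - 1*10) + 209 = (7 - 10) + 209 = -3 + 209 = 206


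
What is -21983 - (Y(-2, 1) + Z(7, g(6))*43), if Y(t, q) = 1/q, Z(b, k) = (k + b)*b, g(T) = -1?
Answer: -23790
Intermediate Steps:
Z(b, k) = b*(b + k) (Z(b, k) = (b + k)*b = b*(b + k))
-21983 - (Y(-2, 1) + Z(7, g(6))*43) = -21983 - (1/1 + (7*(7 - 1))*43) = -21983 - (1 + (7*6)*43) = -21983 - (1 + 42*43) = -21983 - (1 + 1806) = -21983 - 1*1807 = -21983 - 1807 = -23790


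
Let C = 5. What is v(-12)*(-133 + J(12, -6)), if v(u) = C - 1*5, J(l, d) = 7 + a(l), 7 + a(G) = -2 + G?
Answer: 0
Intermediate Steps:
a(G) = -9 + G (a(G) = -7 + (-2 + G) = -9 + G)
J(l, d) = -2 + l (J(l, d) = 7 + (-9 + l) = -2 + l)
v(u) = 0 (v(u) = 5 - 1*5 = 5 - 5 = 0)
v(-12)*(-133 + J(12, -6)) = 0*(-133 + (-2 + 12)) = 0*(-133 + 10) = 0*(-123) = 0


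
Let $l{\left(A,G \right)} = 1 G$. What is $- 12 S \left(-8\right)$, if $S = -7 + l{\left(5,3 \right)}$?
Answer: $-384$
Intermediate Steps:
$l{\left(A,G \right)} = G$
$S = -4$ ($S = -7 + 3 = -4$)
$- 12 S \left(-8\right) = \left(-12\right) \left(-4\right) \left(-8\right) = 48 \left(-8\right) = -384$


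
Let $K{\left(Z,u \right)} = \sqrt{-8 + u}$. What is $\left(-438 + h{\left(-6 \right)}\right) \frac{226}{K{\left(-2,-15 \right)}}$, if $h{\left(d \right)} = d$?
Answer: $\frac{100344 i \sqrt{23}}{23} \approx 20923.0 i$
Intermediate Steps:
$\left(-438 + h{\left(-6 \right)}\right) \frac{226}{K{\left(-2,-15 \right)}} = \left(-438 - 6\right) \frac{226}{\sqrt{-8 - 15}} = - 444 \frac{226}{\sqrt{-23}} = - 444 \frac{226}{i \sqrt{23}} = - 444 \cdot 226 \left(- \frac{i \sqrt{23}}{23}\right) = - 444 \left(- \frac{226 i \sqrt{23}}{23}\right) = \frac{100344 i \sqrt{23}}{23}$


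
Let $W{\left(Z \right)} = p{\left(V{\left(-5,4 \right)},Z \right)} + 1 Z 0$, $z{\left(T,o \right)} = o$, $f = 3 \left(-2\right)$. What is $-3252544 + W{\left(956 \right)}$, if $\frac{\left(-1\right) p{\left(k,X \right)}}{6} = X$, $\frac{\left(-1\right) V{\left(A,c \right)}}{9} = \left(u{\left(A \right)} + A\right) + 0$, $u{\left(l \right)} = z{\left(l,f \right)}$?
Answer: $-3258280$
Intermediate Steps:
$f = -6$
$u{\left(l \right)} = -6$
$V{\left(A,c \right)} = 54 - 9 A$ ($V{\left(A,c \right)} = - 9 \left(\left(-6 + A\right) + 0\right) = - 9 \left(-6 + A\right) = 54 - 9 A$)
$p{\left(k,X \right)} = - 6 X$
$W{\left(Z \right)} = - 6 Z$ ($W{\left(Z \right)} = - 6 Z + 1 Z 0 = - 6 Z + Z 0 = - 6 Z + 0 = - 6 Z$)
$-3252544 + W{\left(956 \right)} = -3252544 - 5736 = -3258280$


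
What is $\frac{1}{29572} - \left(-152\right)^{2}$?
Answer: $- \frac{683231487}{29572} \approx -23104.0$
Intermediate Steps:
$\frac{1}{29572} - \left(-152\right)^{2} = \frac{1}{29572} - 23104 = - \frac{683231487}{29572}$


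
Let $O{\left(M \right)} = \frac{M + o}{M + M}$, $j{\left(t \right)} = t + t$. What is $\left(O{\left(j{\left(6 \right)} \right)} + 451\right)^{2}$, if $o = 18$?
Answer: $\frac{3272481}{16} \approx 2.0453 \cdot 10^{5}$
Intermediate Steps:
$j{\left(t \right)} = 2 t$
$O{\left(M \right)} = \frac{18 + M}{2 M}$ ($O{\left(M \right)} = \frac{M + 18}{M + M} = \frac{18 + M}{2 M}$)
$\left(O{\left(j{\left(6 \right)} \right)} + 451\right)^{2} = \left(\frac{18 + 2 \cdot 6}{2 \cdot 2 \cdot 6} + 451\right)^{2} = \left(\frac{18 + 12}{2 \cdot 12} + 451\right)^{2} = \left(\frac{1}{2} \cdot \frac{1}{12} \cdot 30 + 451\right)^{2} = \left(\frac{5}{4} + 451\right)^{2} = \left(\frac{1809}{4}\right)^{2} = \frac{3272481}{16}$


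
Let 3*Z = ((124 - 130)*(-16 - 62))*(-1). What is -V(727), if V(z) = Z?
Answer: 156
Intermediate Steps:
Z = -156 (Z = (((124 - 130)*(-16 - 62))*(-1))/3 = (-6*(-78)*(-1))/3 = (468*(-1))/3 = (⅓)*(-468) = -156)
V(z) = -156
-V(727) = -1*(-156) = 156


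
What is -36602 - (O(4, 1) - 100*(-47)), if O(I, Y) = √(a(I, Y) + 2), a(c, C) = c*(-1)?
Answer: -41302 - I*√2 ≈ -41302.0 - 1.4142*I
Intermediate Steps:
a(c, C) = -c
O(I, Y) = √(2 - I) (O(I, Y) = √(-I + 2) = √(2 - I))
-36602 - (O(4, 1) - 100*(-47)) = -36602 - (√(2 - 1*4) - 100*(-47)) = -36602 - (√(2 - 4) + 4700) = -36602 - (√(-2) + 4700) = -36602 - (I*√2 + 4700) = -36602 - (4700 + I*√2) = -36602 + (-4700 - I*√2) = -41302 - I*√2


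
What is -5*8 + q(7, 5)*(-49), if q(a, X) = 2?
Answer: -138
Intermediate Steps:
-5*8 + q(7, 5)*(-49) = -5*8 + 2*(-49) = -40 - 98 = -138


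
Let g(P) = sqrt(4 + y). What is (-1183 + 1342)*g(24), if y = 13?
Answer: 159*sqrt(17) ≈ 655.57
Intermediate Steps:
g(P) = sqrt(17) (g(P) = sqrt(4 + 13) = sqrt(17))
(-1183 + 1342)*g(24) = (-1183 + 1342)*sqrt(17) = 159*sqrt(17)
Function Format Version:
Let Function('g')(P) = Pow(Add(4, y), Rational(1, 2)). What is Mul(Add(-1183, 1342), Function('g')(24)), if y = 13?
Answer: Mul(159, Pow(17, Rational(1, 2))) ≈ 655.57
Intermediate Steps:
Function('g')(P) = Pow(17, Rational(1, 2)) (Function('g')(P) = Pow(Add(4, 13), Rational(1, 2)) = Pow(17, Rational(1, 2)))
Mul(Add(-1183, 1342), Function('g')(24)) = Mul(Add(-1183, 1342), Pow(17, Rational(1, 2))) = Mul(159, Pow(17, Rational(1, 2)))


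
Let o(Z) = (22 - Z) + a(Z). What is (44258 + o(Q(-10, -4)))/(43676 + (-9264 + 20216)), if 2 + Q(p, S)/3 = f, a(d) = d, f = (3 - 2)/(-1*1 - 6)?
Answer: 11070/13657 ≈ 0.81057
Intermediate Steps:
f = -1/7 (f = 1/(-1 - 6) = 1/(-7) = 1*(-1/7) = -1/7 ≈ -0.14286)
Q(p, S) = -45/7 (Q(p, S) = -6 + 3*(-1/7) = -6 - 3/7 = -45/7)
o(Z) = 22 (o(Z) = (22 - Z) + Z = 22)
(44258 + o(Q(-10, -4)))/(43676 + (-9264 + 20216)) = (44258 + 22)/(43676 + (-9264 + 20216)) = 44280/(43676 + 10952) = 44280/54628 = 44280*(1/54628) = 11070/13657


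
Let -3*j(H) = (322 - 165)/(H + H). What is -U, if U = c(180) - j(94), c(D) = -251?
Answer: 141407/564 ≈ 250.72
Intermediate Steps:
j(H) = -157/(6*H) (j(H) = -(322 - 165)/(3*(H + H)) = -157/(3*(2*H)) = -157*1/(2*H)/3 = -157/(6*H))
U = -141407/564 (U = -251 - (-157)/(6*94) = -251 - 1*(-157/564) = -251 + 157/564 = -141407/564 ≈ -250.72)
-U = -1*(-141407/564) = 141407/564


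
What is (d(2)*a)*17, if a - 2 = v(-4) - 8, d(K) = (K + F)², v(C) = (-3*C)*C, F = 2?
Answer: -14688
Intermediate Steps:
v(C) = -3*C²
d(K) = (2 + K)² (d(K) = (K + 2)² = (2 + K)²)
a = -54 (a = 2 + (-3*(-4)² - 8) = 2 + (-3*16 - 8) = 2 + (-48 - 8) = 2 - 56 = -54)
(d(2)*a)*17 = ((2 + 2)²*(-54))*17 = (4²*(-54))*17 = (16*(-54))*17 = -864*17 = -14688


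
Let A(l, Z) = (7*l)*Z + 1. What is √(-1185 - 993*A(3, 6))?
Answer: 24*I*√221 ≈ 356.79*I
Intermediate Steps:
A(l, Z) = 1 + 7*Z*l (A(l, Z) = 7*Z*l + 1 = 1 + 7*Z*l)
√(-1185 - 993*A(3, 6)) = √(-1185 - 993*(1 + 7*6*3)) = √(-1185 - 993*(1 + 126)) = √(-1185 - 993*127) = √(-1185 - 126111) = √(-127296) = 24*I*√221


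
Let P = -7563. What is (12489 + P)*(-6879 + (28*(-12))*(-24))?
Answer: 5837310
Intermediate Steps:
(12489 + P)*(-6879 + (28*(-12))*(-24)) = (12489 - 7563)*(-6879 + (28*(-12))*(-24)) = 4926*(-6879 - 336*(-24)) = 4926*(-6879 + 8064) = 4926*1185 = 5837310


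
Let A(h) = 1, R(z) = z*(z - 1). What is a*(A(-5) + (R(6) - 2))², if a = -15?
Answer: -12615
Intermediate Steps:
R(z) = z*(-1 + z)
a*(A(-5) + (R(6) - 2))² = -15*(1 + (6*(-1 + 6) - 2))² = -15*(1 + (6*5 - 2))² = -15*(1 + (30 - 2))² = -15*(1 + 28)² = -15*29² = -15*841 = -12615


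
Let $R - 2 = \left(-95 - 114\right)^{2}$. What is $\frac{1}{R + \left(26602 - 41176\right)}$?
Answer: $\frac{1}{29109} \approx 3.4354 \cdot 10^{-5}$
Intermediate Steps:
$R = 43683$ ($R = 2 + \left(-95 - 114\right)^{2} = 2 + \left(-209\right)^{2} = 2 + 43681 = 43683$)
$\frac{1}{R + \left(26602 - 41176\right)} = \frac{1}{43683 + \left(26602 - 41176\right)} = \frac{1}{43683 - 14574} = \frac{1}{29109}$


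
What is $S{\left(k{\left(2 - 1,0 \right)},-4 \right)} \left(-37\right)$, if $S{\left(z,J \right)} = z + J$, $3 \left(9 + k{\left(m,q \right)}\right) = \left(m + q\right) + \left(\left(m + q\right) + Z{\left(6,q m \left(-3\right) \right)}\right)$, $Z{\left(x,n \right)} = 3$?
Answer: $\frac{1258}{3} \approx 419.33$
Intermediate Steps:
$k{\left(m,q \right)} = -8 + \frac{2 m}{3} + \frac{2 q}{3}$ ($k{\left(m,q \right)} = -9 + \frac{\left(m + q\right) + \left(\left(m + q\right) + 3\right)}{3} = -9 + \frac{\left(m + q\right) + \left(3 + m + q\right)}{3} = -9 + \frac{3 + 2 m + 2 q}{3} = -9 + \left(1 + \frac{2 m}{3} + \frac{2 q}{3}\right) = -8 + \frac{2 m}{3} + \frac{2 q}{3}$)
$S{\left(z,J \right)} = J + z$
$S{\left(k{\left(2 - 1,0 \right)},-4 \right)} \left(-37\right) = \left(-4 + \left(-8 + \frac{2 \left(2 - 1\right)}{3} + \frac{2}{3} \cdot 0\right)\right) \left(-37\right) = \left(-4 + \left(-8 + \frac{2 \left(2 - 1\right)}{3} + 0\right)\right) \left(-37\right) = \left(-4 + \left(-8 + \frac{2}{3} \cdot 1 + 0\right)\right) \left(-37\right) = \left(-4 + \left(-8 + \frac{2}{3} + 0\right)\right) \left(-37\right) = \left(-4 - \frac{22}{3}\right) \left(-37\right) = \left(- \frac{34}{3}\right) \left(-37\right) = \frac{1258}{3}$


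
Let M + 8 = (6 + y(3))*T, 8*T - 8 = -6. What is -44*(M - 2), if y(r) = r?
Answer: 341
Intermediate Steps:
T = ¼ (T = 1 + (⅛)*(-6) = 1 - ¾ = ¼ ≈ 0.25000)
M = -23/4 (M = -8 + (6 + 3)*(¼) = -8 + 9*(¼) = -8 + 9/4 = -23/4 ≈ -5.7500)
-44*(M - 2) = -44*(-23/4 - 2) = -44*(-31/4) = 341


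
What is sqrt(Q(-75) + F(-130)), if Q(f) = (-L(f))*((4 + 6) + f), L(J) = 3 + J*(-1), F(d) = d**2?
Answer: 13*sqrt(130) ≈ 148.22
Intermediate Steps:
L(J) = 3 - J
Q(f) = (-3 + f)*(10 + f) (Q(f) = (-(3 - f))*((4 + 6) + f) = (-3 + f)*(10 + f))
sqrt(Q(-75) + F(-130)) = sqrt((-3 - 75)*(10 - 75) + (-130)**2) = sqrt(-78*(-65) + 16900) = sqrt(5070 + 16900) = sqrt(21970) = 13*sqrt(130)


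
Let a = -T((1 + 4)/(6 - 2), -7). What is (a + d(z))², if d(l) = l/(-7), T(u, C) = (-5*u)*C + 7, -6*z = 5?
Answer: 18088009/7056 ≈ 2563.5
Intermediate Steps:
z = -⅚ (z = -⅙*5 = -⅚ ≈ -0.83333)
T(u, C) = 7 - 5*C*u (T(u, C) = -5*C*u + 7 = 7 - 5*C*u)
a = -203/4 (a = -(7 - 5*(-7)*(1 + 4)/(6 - 2)) = -(7 - 5*(-7)*5/4) = -(7 + 175/4) = -1*203/4 = -203/4 ≈ -50.750)
d(l) = -l/7 (d(l) = l*(-⅐) = -l/7)
(a + d(z))² = (-203/4 - ⅐*(-⅚))² = (-203/4 + 5/42)² = (-4253/84)² = 18088009/7056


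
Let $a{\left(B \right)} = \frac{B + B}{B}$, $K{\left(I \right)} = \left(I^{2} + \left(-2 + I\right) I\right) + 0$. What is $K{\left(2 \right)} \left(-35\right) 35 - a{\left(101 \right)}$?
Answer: $-4902$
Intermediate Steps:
$K{\left(I \right)} = I^{2} + I \left(-2 + I\right)$ ($K{\left(I \right)} = \left(I^{2} + I \left(-2 + I\right)\right) + 0 = I^{2} + I \left(-2 + I\right)$)
$a{\left(B \right)} = 2$ ($a{\left(B \right)} = \frac{2 B}{B} = 2$)
$K{\left(2 \right)} \left(-35\right) 35 - a{\left(101 \right)} = 2 \cdot 2 \left(-1 + 2\right) \left(-35\right) 35 - 2 = 2 \cdot 2 \cdot 1 \left(-35\right) 35 - 2 = 4 \left(-35\right) 35 - 2 = \left(-140\right) 35 - 2 = -4900 - 2 = -4902$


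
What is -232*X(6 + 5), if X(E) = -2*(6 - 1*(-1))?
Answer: 3248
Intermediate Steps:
X(E) = -14 (X(E) = -2*(6 + 1) = -2*7 = -14)
-232*X(6 + 5) = -232*(-14) = 3248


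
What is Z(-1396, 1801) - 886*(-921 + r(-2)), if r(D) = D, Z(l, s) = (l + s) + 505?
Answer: 818688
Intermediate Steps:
Z(l, s) = 505 + l + s
Z(-1396, 1801) - 886*(-921 + r(-2)) = (505 - 1396 + 1801) - 886*(-921 - 2) = 910 - 886*(-923) = 910 - 1*(-817778) = 910 + 817778 = 818688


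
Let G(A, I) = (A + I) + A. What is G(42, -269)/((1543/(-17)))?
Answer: 3145/1543 ≈ 2.0382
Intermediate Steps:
G(A, I) = I + 2*A
G(42, -269)/((1543/(-17))) = (-269 + 2*42)/((1543/(-17))) = (-269 + 84)/((-1/17*1543)) = -185/(-1543/17) = -185*(-17/1543) = 3145/1543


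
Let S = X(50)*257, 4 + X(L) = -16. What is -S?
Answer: 5140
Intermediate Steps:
X(L) = -20 (X(L) = -4 - 16 = -20)
S = -5140 (S = -20*257 = -5140)
-S = -1*(-5140) = 5140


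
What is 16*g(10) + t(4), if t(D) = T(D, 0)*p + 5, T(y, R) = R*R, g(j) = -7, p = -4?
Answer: -107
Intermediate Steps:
T(y, R) = R**2
t(D) = 5 (t(D) = 0**2*(-4) + 5 = 0*(-4) + 5 = 0 + 5 = 5)
16*g(10) + t(4) = 16*(-7) + 5 = -112 + 5 = -107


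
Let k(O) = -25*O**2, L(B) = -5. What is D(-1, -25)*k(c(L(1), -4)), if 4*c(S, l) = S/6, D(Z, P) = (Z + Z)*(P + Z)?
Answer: -8125/144 ≈ -56.424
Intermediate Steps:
D(Z, P) = 2*Z*(P + Z) (D(Z, P) = (2*Z)*(P + Z) = 2*Z*(P + Z))
c(S, l) = S/24 (c(S, l) = (S/6)/4 = S/24)
D(-1, -25)*k(c(L(1), -4)) = (2*(-1)*(-25 - 1))*(-25*((1/24)*(-5))**2) = (2*(-1)*(-26))*(-25*(-5/24)**2) = 52*(-25*25/576) = 52*(-625/576) = -8125/144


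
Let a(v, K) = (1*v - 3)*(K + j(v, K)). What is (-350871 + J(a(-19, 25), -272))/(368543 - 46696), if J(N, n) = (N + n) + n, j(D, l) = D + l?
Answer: -352097/321847 ≈ -1.0940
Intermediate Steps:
a(v, K) = (-3 + v)*(v + 2*K) (a(v, K) = (1*v - 3)*(K + (v + K)) = (v - 3)*(K + (K + v)) = (-3 + v)*(v + 2*K))
J(N, n) = N + 2*n
(-350871 + J(a(-19, 25), -272))/(368543 - 46696) = (-350871 + ((-6*25 - 3*(-19) + 25*(-19) - 19*(25 - 19)) + 2*(-272)))/(368543 - 46696) = (-350871 + ((-150 + 57 - 475 - 19*6) - 544))/321847 = (-350871 + ((-150 + 57 - 475 - 114) - 544))*(1/321847) = (-350871 + (-682 - 544))*(1/321847) = (-350871 - 1226)*(1/321847) = -352097*1/321847 = -352097/321847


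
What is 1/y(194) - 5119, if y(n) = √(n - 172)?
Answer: -5119 + √22/22 ≈ -5118.8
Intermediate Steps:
y(n) = √(-172 + n)
1/y(194) - 5119 = 1/(√(-172 + 194)) - 5119 = 1/(√22) - 5119 = √22/22 - 5119 = -5119 + √22/22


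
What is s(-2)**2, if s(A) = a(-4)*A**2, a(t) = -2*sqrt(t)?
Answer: -256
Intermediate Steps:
s(A) = -4*I*A**2 (s(A) = (-4*I)*A**2 = -4*I*A**2)
s(-2)**2 = (-4*I*(-2)**2)**2 = (-4*I*4)**2 = (-16*I)**2 = -256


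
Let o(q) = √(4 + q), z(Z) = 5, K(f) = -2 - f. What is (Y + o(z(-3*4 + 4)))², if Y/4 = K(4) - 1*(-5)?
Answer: 1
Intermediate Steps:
Y = -4 (Y = 4*((-2 - 1*4) - 1*(-5)) = 4*((-2 - 4) + 5) = 4*(-6 + 5) = 4*(-1) = -4)
(Y + o(z(-3*4 + 4)))² = (-4 + √(4 + 5))² = (-4 + √9)² = (-4 + 3)² = (-1)² = 1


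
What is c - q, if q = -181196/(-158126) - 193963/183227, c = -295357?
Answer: -388971222321594/1316952391 ≈ -2.9536e+5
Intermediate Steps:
q = 114973007/1316952391 (q = -181196*(-1/158126) - 193963*1/183227 = 90598/79063 - 17633/16657 = 114973007/1316952391 ≈ 0.087302)
c - q = -295357 - 1*114973007/1316952391 = -295357 - 114973007/1316952391 = -388971222321594/1316952391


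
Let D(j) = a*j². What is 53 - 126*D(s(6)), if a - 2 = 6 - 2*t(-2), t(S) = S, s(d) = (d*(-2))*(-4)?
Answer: -3483595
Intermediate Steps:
s(d) = 8*d (s(d) = -2*d*(-4) = 8*d)
a = 12 (a = 2 + (6 - 2*(-2)) = 2 + (6 + 4) = 2 + 10 = 12)
D(j) = 12*j²
53 - 126*D(s(6)) = 53 - 1512*(8*6)² = 53 - 1512*48² = 53 - 1512*2304 = 53 - 126*27648 = 53 - 3483648 = -3483595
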